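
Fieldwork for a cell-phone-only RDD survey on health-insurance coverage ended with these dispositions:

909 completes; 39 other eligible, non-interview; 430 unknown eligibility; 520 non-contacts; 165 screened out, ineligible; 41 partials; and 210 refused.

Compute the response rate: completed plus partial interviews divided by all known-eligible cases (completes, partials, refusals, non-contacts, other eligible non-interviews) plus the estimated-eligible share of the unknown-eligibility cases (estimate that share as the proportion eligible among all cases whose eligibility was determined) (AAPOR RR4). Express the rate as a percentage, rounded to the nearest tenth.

45.0%

Num → 909 + 41 = 950
Known eligible → 909 + 41 + 210 + 520 + 39 = 1719
e = 1719 / (1719 + 165) = 1719 / 1884 = 0.9124
Eligible share of unknowns → 0.9124 × 430 = 392.33
Base → 1719 + 392.33 = 2111.33
RR4 = 950 / 2111.33 = 0.4500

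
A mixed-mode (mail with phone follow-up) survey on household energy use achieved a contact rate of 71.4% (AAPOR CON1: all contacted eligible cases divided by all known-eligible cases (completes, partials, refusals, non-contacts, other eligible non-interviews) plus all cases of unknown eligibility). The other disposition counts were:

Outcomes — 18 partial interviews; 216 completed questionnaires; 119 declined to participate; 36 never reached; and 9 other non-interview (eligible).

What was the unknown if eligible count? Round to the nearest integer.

Numerator: 216 + 18 + 119 + 9 = 362
CON1 = 362 / D = 0.714
D = 362 / 0.714 = 507.0
Other denominator terms total 398
unknown if eligible = 507.0 − 398 ≈ 109

109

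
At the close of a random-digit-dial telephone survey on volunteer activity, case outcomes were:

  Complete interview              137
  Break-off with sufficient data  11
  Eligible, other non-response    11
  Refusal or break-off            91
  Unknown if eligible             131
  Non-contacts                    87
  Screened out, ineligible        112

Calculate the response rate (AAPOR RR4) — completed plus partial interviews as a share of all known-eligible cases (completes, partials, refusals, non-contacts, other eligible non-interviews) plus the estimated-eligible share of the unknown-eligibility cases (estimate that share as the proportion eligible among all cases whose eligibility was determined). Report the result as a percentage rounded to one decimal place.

Num = 137 + 11 = 148
Known eligible = 137 + 11 + 91 + 87 + 11 = 337
e = 337 / (337 + 112) = 337 / 449 = 0.7506
e × U = 0.7506 × 131 = 98.33
Denominator = 337 + 98.33 = 435.33
RR4 = 148 / 435.33 = 0.3400

34.0%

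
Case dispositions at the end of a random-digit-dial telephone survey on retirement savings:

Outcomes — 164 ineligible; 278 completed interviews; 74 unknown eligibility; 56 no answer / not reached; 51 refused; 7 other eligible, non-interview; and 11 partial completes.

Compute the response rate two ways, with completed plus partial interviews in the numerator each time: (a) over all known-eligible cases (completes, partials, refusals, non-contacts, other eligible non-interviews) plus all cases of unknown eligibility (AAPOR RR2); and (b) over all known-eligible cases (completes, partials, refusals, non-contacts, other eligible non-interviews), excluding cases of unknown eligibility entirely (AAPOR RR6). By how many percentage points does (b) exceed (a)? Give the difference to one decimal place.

11.1

Numerator → 278 + 11 = 289
Base → 278 + 11 + 51 + 56 + 7 + 74 = 477
RR2 = 289 / 477 = 0.6059
Base → 278 + 11 + 51 + 56 + 7 = 403
RR6 = 289 / 403 = 0.7171
Difference = 71.71 − 60.59 = 11.12 percentage points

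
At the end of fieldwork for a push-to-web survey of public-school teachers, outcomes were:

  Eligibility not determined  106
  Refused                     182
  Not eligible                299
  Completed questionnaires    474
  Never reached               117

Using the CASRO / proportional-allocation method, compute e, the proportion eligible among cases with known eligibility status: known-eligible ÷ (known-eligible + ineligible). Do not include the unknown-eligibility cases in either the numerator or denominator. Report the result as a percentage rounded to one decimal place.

72.1%

Known eligible: 474 + 182 + 117 = 773
e = 773 / (773 + 299) = 773 / 1072 = 0.7211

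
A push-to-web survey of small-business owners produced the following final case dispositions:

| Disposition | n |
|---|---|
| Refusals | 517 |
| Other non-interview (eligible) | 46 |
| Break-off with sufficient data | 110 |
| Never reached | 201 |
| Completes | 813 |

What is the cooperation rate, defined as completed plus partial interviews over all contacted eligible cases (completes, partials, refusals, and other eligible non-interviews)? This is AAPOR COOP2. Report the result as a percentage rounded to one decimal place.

Numerator = 813 + 110 = 923
Denominator = 813 + 110 + 517 + 46 = 1486
COOP2 = 923 / 1486 = 0.6211

62.1%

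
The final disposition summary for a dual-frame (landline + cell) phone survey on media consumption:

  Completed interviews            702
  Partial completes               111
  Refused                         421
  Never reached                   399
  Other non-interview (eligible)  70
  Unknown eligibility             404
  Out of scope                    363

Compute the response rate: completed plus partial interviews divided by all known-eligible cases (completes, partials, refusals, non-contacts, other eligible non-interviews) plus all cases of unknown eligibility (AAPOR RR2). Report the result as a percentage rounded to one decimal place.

Top → 702 + 111 = 813
Denominator → 702 + 111 + 421 + 399 + 70 + 404 = 2107
RR2 = 813 / 2107 = 0.3859

38.6%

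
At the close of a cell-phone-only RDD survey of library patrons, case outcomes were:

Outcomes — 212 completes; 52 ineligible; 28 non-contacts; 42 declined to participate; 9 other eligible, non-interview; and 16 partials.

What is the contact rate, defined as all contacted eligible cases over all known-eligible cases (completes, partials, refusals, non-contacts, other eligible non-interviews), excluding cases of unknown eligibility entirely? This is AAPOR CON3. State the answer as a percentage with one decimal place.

Top: 212 + 16 + 42 + 9 = 279
Base: 212 + 16 + 42 + 28 + 9 = 307
CON3 = 279 / 307 = 0.9088

90.9%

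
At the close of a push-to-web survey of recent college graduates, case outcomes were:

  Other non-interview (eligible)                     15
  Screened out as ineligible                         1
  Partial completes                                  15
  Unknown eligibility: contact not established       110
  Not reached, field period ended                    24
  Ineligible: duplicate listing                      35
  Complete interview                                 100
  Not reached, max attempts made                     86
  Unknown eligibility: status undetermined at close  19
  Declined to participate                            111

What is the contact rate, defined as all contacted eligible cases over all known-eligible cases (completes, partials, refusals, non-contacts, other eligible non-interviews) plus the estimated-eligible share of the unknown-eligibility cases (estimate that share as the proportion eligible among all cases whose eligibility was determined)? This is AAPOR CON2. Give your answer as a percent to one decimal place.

No answer / not reached = 24 + 86 = 110
Unknown if eligible = 110 + 19 = 129
Screened out, ineligible = 1 + 35 = 36
Top = 100 + 15 + 111 + 15 = 241
Determined eligible = 100 + 15 + 111 + 110 + 15 = 351
e = 351 / (351 + 36) = 351 / 387 = 0.9070
e × U = 0.9070 × 129 = 117.00
Base = 351 + 117.00 = 468.00
CON2 = 241 / 468.00 = 0.5150

51.5%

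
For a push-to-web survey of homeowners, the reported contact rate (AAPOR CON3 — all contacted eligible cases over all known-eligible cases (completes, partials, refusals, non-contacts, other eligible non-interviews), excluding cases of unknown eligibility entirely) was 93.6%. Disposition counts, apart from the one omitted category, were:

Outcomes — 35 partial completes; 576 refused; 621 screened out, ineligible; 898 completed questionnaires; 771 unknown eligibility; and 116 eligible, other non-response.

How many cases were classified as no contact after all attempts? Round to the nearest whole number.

111

Num: 898 + 35 + 576 + 116 = 1625
CON3 = 1625 / D = 0.936
D = 1625 / 0.936 = 1736.1
Rest of base = 1625
no contact after all attempts = 1736.1 − 1625 ≈ 111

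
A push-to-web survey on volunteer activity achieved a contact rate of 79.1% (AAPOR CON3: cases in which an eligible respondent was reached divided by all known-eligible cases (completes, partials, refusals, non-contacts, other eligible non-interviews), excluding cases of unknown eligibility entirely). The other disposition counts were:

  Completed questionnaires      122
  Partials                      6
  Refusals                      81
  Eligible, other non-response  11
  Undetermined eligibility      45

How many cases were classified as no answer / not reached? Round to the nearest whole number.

Top: 122 + 6 + 81 + 11 = 220
CON3 = 220 / D = 0.791
D = 220 / 0.791 = 278.1
Rest of base = 220
no answer / not reached = 278.1 − 220 ≈ 58

58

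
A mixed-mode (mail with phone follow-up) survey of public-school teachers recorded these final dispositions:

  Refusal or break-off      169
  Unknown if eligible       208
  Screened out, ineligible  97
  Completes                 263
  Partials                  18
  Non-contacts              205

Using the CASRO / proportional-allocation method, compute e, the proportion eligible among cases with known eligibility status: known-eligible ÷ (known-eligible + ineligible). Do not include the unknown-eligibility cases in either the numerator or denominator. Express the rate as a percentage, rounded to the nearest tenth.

Known eligible = 263 + 18 + 169 + 205 = 655
e = 655 / (655 + 97) = 655 / 752 = 0.8710

87.1%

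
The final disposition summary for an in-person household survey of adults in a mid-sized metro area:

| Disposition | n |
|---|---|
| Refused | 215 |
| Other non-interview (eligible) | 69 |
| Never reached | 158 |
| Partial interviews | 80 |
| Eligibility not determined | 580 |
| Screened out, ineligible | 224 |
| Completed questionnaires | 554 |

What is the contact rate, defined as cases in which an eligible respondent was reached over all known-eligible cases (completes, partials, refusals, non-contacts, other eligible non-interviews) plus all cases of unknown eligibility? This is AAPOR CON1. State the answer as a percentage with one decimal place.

55.4%

Top = 554 + 80 + 215 + 69 = 918
Denominator = 554 + 80 + 215 + 158 + 69 + 580 = 1656
CON1 = 918 / 1656 = 0.5543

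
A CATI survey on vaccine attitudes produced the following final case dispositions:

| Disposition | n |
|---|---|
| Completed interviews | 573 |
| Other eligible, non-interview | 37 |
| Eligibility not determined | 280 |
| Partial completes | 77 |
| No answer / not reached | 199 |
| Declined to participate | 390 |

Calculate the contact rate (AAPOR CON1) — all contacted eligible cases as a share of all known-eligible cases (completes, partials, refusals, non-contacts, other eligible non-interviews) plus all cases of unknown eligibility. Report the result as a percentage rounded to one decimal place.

Top: 573 + 77 + 390 + 37 = 1077
Denominator: 573 + 77 + 390 + 199 + 37 + 280 = 1556
CON1 = 1077 / 1556 = 0.6922

69.2%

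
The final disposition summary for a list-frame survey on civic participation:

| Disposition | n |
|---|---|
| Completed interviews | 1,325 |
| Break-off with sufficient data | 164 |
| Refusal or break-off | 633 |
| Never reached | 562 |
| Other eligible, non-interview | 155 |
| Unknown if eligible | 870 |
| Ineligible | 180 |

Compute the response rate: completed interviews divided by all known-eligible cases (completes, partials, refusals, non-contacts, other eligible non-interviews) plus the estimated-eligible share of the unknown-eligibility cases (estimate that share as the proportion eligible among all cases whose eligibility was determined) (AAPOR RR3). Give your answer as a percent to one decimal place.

36.2%

Num → 1325
Known eligible → 1325 + 164 + 633 + 562 + 155 = 2839
e = 2839 / (2839 + 180) = 2839 / 3019 = 0.9404
e × U → 0.9404 × 870 = 818.15
Denom → 2839 + 818.15 = 3657.15
RR3 = 1325 / 3657.15 = 0.3623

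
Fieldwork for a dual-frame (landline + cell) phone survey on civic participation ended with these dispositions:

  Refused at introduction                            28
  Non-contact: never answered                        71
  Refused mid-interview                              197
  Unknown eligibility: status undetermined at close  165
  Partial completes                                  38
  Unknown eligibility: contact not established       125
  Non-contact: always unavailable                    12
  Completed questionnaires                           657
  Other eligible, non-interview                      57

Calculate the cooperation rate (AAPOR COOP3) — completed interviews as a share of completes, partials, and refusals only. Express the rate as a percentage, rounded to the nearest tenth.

71.4%

Refusal or break-off = 28 + 197 = 225
No answer / not reached = 71 + 12 = 83
Undetermined eligibility = 125 + 165 = 290
Top = 657
Denom = 657 + 38 + 225 = 920
COOP3 = 657 / 920 = 0.7141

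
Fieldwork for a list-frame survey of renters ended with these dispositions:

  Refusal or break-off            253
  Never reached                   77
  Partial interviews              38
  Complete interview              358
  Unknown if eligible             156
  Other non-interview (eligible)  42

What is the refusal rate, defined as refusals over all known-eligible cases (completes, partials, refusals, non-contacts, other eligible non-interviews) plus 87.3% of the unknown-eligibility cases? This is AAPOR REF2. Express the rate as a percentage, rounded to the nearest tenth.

Num = 253
Eligible (known) = 358 + 38 + 253 + 77 + 42 = 768
Estimated eligible among unknowns = 0.8730 × 156 = 136.19
Base = 768 + 136.19 = 904.19
REF2 = 253 / 904.19 = 0.2798

28.0%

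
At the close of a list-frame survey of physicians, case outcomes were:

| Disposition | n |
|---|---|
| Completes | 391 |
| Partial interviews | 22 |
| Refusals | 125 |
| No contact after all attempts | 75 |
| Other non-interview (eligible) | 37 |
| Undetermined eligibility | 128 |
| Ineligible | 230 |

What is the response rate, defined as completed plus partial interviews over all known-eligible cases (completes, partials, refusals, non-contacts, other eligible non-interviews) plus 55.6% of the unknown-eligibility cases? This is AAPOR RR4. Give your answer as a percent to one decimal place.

57.3%

Top: 391 + 22 = 413
Determined eligible: 391 + 22 + 125 + 75 + 37 = 650
Eligible share of unknowns: 0.5560 × 128 = 71.17
Denominator: 650 + 71.17 = 721.17
RR4 = 413 / 721.17 = 0.5727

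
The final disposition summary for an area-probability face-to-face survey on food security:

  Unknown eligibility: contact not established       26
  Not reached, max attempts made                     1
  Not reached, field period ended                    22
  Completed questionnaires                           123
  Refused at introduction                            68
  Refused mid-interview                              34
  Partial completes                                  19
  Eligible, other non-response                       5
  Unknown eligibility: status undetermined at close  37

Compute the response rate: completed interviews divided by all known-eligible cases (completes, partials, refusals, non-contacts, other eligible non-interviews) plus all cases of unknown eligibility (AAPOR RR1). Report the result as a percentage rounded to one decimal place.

36.7%

Refusal or break-off = 68 + 34 = 102
Never reached = 22 + 1 = 23
Unknown if eligible = 26 + 37 = 63
Num = 123
Denom = 123 + 19 + 102 + 23 + 5 + 63 = 335
RR1 = 123 / 335 = 0.3672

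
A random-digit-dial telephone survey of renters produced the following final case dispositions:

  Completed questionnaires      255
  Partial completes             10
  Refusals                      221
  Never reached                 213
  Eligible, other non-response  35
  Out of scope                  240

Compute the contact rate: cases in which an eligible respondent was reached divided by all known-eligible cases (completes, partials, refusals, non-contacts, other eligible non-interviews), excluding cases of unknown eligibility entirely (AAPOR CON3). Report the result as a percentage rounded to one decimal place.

71.0%

Num = 255 + 10 + 221 + 35 = 521
Denom = 255 + 10 + 221 + 213 + 35 = 734
CON3 = 521 / 734 = 0.7098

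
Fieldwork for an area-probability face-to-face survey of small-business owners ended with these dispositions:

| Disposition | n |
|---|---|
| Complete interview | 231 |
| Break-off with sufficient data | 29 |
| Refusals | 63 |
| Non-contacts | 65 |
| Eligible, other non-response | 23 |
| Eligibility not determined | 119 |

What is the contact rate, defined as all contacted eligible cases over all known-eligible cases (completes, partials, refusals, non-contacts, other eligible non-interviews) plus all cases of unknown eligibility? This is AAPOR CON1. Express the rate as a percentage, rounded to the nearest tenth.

65.3%

Top = 231 + 29 + 63 + 23 = 346
Base = 231 + 29 + 63 + 65 + 23 + 119 = 530
CON1 = 346 / 530 = 0.6528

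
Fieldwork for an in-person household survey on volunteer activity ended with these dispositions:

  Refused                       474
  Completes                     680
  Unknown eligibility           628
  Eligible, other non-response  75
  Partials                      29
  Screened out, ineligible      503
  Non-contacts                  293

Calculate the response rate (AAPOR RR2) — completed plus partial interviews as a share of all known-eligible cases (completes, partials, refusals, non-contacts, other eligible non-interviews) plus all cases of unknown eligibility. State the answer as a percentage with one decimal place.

Numerator: 680 + 29 = 709
Denominator: 680 + 29 + 474 + 293 + 75 + 628 = 2179
RR2 = 709 / 2179 = 0.3254

32.5%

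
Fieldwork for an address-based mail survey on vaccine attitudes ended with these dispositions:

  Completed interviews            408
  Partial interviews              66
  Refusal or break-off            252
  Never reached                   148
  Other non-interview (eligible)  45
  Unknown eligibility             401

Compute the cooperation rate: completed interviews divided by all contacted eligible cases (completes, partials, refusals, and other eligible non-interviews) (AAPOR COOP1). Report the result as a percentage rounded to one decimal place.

Top = 408
Base = 408 + 66 + 252 + 45 = 771
COOP1 = 408 / 771 = 0.5292

52.9%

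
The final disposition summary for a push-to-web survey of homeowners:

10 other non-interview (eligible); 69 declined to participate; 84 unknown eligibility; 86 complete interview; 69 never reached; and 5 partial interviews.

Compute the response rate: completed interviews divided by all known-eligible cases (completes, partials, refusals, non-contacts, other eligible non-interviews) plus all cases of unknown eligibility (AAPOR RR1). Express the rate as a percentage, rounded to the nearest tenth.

Top → 86
Denom → 86 + 5 + 69 + 69 + 10 + 84 = 323
RR1 = 86 / 323 = 0.2663

26.6%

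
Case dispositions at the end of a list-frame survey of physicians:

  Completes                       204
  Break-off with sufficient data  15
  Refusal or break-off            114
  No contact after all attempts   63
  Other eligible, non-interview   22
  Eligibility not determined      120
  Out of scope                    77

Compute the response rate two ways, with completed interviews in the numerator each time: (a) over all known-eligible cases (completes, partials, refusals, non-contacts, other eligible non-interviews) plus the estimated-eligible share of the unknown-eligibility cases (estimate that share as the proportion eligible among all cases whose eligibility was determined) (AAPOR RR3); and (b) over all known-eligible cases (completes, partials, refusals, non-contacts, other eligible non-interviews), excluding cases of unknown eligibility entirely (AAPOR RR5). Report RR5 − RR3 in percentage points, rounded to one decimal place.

9.5

Num: 204
Known eligible: 204 + 15 + 114 + 63 + 22 = 418
e = 418 / (418 + 77) = 418 / 495 = 0.8444
Estimated eligible among unknowns: 0.8444 × 120 = 101.33
Denominator: 418 + 101.33 = 519.33
RR3 = 204 / 519.33 = 0.3928
Denominator: 204 + 15 + 114 + 63 + 22 = 418
RR5 = 204 / 418 = 0.4880
Difference = 48.80 − 39.28 = 9.52 percentage points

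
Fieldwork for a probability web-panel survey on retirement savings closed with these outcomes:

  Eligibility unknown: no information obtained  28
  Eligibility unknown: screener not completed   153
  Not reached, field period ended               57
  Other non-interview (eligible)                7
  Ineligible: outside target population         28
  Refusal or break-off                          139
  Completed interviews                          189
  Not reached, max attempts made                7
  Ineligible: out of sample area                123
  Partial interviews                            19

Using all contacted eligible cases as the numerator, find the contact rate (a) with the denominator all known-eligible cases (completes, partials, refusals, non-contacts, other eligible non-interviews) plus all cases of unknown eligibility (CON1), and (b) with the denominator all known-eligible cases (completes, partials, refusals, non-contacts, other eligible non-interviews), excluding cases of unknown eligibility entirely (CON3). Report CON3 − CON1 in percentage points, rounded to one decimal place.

25.6

No contact after all attempts = 57 + 7 = 64
Unknown eligibility = 153 + 28 = 181
Screened out, ineligible = 28 + 123 = 151
Top: 189 + 19 + 139 + 7 = 354
Base: 189 + 19 + 139 + 64 + 7 + 181 = 599
CON1 = 354 / 599 = 0.5910
Base: 189 + 19 + 139 + 64 + 7 = 418
CON3 = 354 / 418 = 0.8469
Difference = 84.69 − 59.10 = 25.59 percentage points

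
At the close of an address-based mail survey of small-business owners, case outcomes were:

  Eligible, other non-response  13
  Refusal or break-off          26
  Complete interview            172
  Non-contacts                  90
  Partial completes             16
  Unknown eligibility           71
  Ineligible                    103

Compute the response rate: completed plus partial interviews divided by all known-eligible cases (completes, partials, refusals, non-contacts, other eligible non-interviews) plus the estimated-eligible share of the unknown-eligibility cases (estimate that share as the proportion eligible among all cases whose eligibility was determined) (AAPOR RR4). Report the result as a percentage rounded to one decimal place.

Num = 172 + 16 = 188
Known eligible = 172 + 16 + 26 + 90 + 13 = 317
e = 317 / (317 + 103) = 317 / 420 = 0.7548
Eligible share of unknowns = 0.7548 × 71 = 53.59
Denominator = 317 + 53.59 = 370.59
RR4 = 188 / 370.59 = 0.5073

50.7%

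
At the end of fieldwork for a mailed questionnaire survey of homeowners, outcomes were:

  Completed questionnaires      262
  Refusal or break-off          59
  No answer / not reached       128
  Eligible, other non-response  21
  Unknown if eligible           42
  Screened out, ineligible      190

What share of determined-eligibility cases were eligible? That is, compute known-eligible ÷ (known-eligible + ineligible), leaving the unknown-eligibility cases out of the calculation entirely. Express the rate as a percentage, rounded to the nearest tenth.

Determined eligible: 262 + 59 + 128 + 21 = 470
e = 470 / (470 + 190) = 470 / 660 = 0.7121

71.2%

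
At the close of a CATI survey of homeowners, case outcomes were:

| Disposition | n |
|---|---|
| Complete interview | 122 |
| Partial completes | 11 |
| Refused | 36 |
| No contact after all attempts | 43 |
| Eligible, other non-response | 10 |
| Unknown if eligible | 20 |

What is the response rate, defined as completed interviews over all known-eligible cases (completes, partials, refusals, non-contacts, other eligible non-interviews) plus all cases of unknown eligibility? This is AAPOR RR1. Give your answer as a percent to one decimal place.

50.4%

Top → 122
Denom → 122 + 11 + 36 + 43 + 10 + 20 = 242
RR1 = 122 / 242 = 0.5041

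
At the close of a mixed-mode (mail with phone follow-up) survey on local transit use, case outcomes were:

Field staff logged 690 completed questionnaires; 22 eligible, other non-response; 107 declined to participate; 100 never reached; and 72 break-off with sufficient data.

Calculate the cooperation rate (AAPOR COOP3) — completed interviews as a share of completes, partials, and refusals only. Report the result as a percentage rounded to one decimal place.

Top = 690
Base = 690 + 72 + 107 = 869
COOP3 = 690 / 869 = 0.7940

79.4%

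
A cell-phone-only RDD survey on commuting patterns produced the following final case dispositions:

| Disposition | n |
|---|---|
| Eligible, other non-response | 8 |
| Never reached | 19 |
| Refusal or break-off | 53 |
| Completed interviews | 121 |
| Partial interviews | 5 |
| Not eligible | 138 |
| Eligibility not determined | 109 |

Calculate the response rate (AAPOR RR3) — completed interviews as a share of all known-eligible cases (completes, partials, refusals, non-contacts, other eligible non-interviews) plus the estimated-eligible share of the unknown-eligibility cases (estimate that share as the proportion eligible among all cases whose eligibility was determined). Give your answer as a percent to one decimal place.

Numerator: 121
Known eligible: 121 + 5 + 53 + 19 + 8 = 206
e = 206 / (206 + 138) = 206 / 344 = 0.5988
e × U: 0.5988 × 109 = 65.27
Denom: 206 + 65.27 = 271.27
RR3 = 121 / 271.27 = 0.4461

44.6%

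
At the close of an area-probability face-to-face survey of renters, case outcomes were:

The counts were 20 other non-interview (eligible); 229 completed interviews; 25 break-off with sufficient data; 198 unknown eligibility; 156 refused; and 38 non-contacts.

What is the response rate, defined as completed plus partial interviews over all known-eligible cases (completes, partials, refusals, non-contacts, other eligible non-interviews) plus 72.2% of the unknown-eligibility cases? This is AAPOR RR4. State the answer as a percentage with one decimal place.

41.6%

Numerator: 229 + 25 = 254
Eligible (known): 229 + 25 + 156 + 38 + 20 = 468
Eligible share of unknowns: 0.7220 × 198 = 142.96
Denom: 468 + 142.96 = 610.96
RR4 = 254 / 610.96 = 0.4157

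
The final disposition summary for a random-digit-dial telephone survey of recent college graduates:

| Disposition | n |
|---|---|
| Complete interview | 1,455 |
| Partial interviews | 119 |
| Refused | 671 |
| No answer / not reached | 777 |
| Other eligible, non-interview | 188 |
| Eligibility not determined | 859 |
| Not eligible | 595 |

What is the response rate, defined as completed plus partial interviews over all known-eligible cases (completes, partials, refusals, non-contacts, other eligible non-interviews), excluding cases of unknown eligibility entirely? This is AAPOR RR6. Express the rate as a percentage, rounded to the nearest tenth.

Top: 1455 + 119 = 1574
Denominator: 1455 + 119 + 671 + 777 + 188 = 3210
RR6 = 1574 / 3210 = 0.4903

49.0%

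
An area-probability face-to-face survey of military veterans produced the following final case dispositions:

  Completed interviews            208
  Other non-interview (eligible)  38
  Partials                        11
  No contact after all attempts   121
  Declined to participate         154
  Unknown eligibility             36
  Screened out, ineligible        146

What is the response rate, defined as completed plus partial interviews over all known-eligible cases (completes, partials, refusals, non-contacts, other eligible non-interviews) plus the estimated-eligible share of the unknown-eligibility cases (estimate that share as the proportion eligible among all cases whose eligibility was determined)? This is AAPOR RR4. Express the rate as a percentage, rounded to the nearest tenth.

39.1%

Numerator → 208 + 11 = 219
Eligible (known) → 208 + 11 + 154 + 121 + 38 = 532
e = 532 / (532 + 146) = 532 / 678 = 0.7847
e × U → 0.7847 × 36 = 28.25
Denominator → 532 + 28.25 = 560.25
RR4 = 219 / 560.25 = 0.3909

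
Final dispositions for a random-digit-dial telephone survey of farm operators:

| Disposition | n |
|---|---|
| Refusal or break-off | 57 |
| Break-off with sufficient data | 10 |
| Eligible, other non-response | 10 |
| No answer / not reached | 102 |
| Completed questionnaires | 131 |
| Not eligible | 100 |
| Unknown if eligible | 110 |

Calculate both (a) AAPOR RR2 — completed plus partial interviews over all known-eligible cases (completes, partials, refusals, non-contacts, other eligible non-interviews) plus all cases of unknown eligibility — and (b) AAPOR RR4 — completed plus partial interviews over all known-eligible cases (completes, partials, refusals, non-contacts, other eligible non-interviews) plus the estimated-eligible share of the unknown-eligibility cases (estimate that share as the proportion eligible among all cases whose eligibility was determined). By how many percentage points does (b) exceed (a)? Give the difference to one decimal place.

Top: 131 + 10 = 141
Denom: 131 + 10 + 57 + 102 + 10 + 110 = 420
RR2 = 141 / 420 = 0.3357
Determined eligible: 131 + 10 + 57 + 102 + 10 = 310
e = 310 / (310 + 100) = 310 / 410 = 0.7561
e × U: 0.7561 × 110 = 83.17
Denom: 310 + 83.17 = 393.17
RR4 = 141 / 393.17 = 0.3586
Difference = 35.86 − 33.57 = 2.29 percentage points

2.3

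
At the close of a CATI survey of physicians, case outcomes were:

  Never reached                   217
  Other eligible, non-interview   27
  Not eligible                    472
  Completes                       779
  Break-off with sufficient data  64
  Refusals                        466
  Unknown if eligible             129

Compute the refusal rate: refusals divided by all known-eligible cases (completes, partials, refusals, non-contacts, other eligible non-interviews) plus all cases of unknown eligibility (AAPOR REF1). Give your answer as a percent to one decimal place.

27.7%

Top → 466
Denominator → 779 + 64 + 466 + 217 + 27 + 129 = 1682
REF1 = 466 / 1682 = 0.2771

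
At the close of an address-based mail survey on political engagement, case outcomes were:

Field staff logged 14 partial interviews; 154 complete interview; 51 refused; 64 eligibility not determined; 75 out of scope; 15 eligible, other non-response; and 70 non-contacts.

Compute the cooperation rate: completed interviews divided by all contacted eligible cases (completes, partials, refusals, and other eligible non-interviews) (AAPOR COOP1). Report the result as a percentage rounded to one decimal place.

65.8%

Numerator → 154
Base → 154 + 14 + 51 + 15 = 234
COOP1 = 154 / 234 = 0.6581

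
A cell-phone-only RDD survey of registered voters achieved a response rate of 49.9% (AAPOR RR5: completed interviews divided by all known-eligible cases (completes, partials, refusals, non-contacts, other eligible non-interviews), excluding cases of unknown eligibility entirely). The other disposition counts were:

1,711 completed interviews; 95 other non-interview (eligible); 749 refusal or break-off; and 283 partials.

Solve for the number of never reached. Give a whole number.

RR5 = 1711 / D = 0.499
D = 1711 / 0.499 = 3428.9
Remaining denominator categories sum to 2838
never reached = 3428.9 − 2838 ≈ 591

591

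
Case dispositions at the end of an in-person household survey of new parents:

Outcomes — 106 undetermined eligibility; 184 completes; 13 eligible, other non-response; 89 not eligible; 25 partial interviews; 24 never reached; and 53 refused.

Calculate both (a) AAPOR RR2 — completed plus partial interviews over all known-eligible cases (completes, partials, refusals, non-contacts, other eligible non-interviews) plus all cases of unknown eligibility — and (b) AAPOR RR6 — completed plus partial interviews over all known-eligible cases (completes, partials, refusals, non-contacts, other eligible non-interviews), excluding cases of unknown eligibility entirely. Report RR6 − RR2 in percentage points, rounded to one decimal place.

18.3

Num = 184 + 25 = 209
Base = 184 + 25 + 53 + 24 + 13 + 106 = 405
RR2 = 209 / 405 = 0.5160
Base = 184 + 25 + 53 + 24 + 13 = 299
RR6 = 209 / 299 = 0.6990
Difference = 69.90 − 51.60 = 18.30 percentage points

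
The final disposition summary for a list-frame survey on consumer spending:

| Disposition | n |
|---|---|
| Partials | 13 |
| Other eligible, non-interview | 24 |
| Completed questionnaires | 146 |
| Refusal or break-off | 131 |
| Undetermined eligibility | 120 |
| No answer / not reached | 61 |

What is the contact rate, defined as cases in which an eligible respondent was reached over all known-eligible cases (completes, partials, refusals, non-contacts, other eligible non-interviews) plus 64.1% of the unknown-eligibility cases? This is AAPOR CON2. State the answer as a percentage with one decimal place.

Num → 146 + 13 + 131 + 24 = 314
Determined eligible → 146 + 13 + 131 + 61 + 24 = 375
e × U → 0.6410 × 120 = 76.92
Denom → 375 + 76.92 = 451.92
CON2 = 314 / 451.92 = 0.6948

69.5%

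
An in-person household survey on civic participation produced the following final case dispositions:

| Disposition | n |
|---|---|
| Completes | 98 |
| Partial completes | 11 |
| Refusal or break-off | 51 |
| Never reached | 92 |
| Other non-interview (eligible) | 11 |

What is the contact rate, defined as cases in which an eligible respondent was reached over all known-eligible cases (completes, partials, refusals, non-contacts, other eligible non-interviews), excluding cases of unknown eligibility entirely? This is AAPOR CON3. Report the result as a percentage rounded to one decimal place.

Num → 98 + 11 + 51 + 11 = 171
Denom → 98 + 11 + 51 + 92 + 11 = 263
CON3 = 171 / 263 = 0.6502

65.0%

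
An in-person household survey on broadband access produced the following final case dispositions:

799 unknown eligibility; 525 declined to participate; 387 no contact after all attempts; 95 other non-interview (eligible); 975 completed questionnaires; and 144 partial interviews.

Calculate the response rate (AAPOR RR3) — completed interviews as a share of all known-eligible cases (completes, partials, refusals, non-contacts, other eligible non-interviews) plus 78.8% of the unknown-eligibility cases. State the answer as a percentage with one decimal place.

Num = 975
Eligible (known) = 975 + 144 + 525 + 387 + 95 = 2126
e × U = 0.7880 × 799 = 629.61
Base = 2126 + 629.61 = 2755.61
RR3 = 975 / 2755.61 = 0.3538

35.4%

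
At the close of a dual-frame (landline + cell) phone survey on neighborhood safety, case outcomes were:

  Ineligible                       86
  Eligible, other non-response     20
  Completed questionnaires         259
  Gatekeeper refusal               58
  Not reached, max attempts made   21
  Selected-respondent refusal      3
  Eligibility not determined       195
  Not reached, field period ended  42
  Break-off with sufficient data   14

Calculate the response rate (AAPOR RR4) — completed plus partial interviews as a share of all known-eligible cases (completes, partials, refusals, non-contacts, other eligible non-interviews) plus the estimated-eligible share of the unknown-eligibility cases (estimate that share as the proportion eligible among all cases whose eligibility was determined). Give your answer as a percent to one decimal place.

47.2%

Declined to participate = 58 + 3 = 61
Never reached = 42 + 21 = 63
Num → 259 + 14 = 273
Eligible (known) → 259 + 14 + 61 + 63 + 20 = 417
e = 417 / (417 + 86) = 417 / 503 = 0.8290
e × U → 0.8290 × 195 = 161.66
Denom → 417 + 161.66 = 578.66
RR4 = 273 / 578.66 = 0.4718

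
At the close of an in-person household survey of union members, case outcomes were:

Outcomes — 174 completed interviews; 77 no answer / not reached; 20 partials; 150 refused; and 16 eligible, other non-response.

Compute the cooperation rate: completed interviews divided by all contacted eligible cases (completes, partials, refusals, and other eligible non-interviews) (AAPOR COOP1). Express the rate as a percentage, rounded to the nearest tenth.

Num: 174
Base: 174 + 20 + 150 + 16 = 360
COOP1 = 174 / 360 = 0.4833

48.3%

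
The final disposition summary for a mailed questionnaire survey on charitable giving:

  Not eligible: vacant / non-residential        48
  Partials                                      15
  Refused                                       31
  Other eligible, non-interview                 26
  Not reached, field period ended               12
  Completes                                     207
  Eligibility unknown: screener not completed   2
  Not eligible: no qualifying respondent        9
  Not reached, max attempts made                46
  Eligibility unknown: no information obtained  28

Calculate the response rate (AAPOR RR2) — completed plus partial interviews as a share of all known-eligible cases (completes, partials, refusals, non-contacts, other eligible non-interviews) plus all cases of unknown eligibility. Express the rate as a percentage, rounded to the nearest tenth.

Non-contacts = 12 + 46 = 58
Unknown eligibility = 2 + 28 = 30
Ineligible = 9 + 48 = 57
Num = 207 + 15 = 222
Denom = 207 + 15 + 31 + 58 + 26 + 30 = 367
RR2 = 222 / 367 = 0.6049

60.5%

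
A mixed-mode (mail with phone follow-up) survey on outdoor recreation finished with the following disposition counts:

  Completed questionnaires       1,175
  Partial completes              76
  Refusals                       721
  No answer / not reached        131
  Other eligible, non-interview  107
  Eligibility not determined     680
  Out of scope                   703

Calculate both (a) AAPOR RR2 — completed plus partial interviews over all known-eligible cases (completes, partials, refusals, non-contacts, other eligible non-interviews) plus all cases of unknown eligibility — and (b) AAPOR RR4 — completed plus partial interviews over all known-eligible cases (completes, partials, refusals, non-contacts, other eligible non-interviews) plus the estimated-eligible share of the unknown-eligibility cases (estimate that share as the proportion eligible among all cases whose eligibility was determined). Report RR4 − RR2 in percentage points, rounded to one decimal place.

2.6

Numerator = 1175 + 76 = 1251
Denom = 1175 + 76 + 721 + 131 + 107 + 680 = 2890
RR2 = 1251 / 2890 = 0.4329
Eligible (known) = 1175 + 76 + 721 + 131 + 107 = 2210
e = 2210 / (2210 + 703) = 2210 / 2913 = 0.7587
Eligible share of unknowns = 0.7587 × 680 = 515.92
Denom = 2210 + 515.92 = 2725.92
RR4 = 1251 / 2725.92 = 0.4589
Difference = 45.89 − 43.29 = 2.60 percentage points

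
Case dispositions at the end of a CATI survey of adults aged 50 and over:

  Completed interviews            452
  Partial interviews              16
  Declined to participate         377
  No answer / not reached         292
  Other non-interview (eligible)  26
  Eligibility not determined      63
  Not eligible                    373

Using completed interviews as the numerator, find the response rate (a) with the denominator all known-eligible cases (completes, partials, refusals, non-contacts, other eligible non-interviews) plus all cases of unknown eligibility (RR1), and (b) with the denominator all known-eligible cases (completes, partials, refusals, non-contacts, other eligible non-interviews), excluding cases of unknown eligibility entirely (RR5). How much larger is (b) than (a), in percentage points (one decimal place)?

Top = 452
Denom = 452 + 16 + 377 + 292 + 26 + 63 = 1226
RR1 = 452 / 1226 = 0.3687
Denom = 452 + 16 + 377 + 292 + 26 = 1163
RR5 = 452 / 1163 = 0.3887
Difference = 38.87 − 36.87 = 2.00 percentage points

2.0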